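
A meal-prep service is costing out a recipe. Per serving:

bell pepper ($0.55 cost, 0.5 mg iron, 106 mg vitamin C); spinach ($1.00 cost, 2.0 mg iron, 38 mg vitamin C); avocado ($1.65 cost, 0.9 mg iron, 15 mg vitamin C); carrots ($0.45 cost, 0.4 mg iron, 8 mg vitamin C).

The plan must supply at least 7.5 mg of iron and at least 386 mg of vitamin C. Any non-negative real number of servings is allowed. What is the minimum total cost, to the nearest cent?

$4.51

For a min-cost LP with two ≥-constraints, a basic feasible solution has at most two positive variables.
bell pepper only: max(7.5/0.5, 386/106) = 15 servings → $8.25.
spinach only: max(7.5/2.0, 386/38) = 10.16 servings → $10.16.
avocado only: max(7.5/0.9, 386/15) = 25.73 servings → $42.46.
carrots only: max(7.5/0.4, 386/8) = 48.25 servings → $21.71.
bell pepper + spinach with both tight: 2.523 servings and 3.119 servings → $4.51.
bell pepper + avocado with both tight: 2.672 servings and 6.849 servings → $12.77.
bell pepper + carrots with both tight: 2.458 servings and 15.68 servings → $8.41.
spinach + avocado: intersection lies outside the first quadrant.
spinach + carrots: intersection lies outside the first quadrant.
avocado + carrots: intersection lies outside the first quadrant.
So the least-cost plan costs $4.51.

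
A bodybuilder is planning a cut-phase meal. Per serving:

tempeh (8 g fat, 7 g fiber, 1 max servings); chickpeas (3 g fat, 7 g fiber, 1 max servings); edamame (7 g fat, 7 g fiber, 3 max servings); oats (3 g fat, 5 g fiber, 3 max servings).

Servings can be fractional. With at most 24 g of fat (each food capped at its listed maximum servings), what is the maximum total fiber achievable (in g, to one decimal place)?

34.0 g

Fiber per g fat: chickpeas 2.333, oats 1.667, edamame 1, tempeh 0.875.
Take 1 serving of chickpeas: uses 3 g fat, +7.0 g fiber (running total 7.0 g).
Take 3 servings of oats: uses 9 g fat, +15.0 g fiber (running total 22.0 g).
Take 1.714 servings of edamame: uses 12 g fat, +12.0 g fiber (running total 34.0 g).
Filling greedily by fiber-per-g fat is optimal for one linear limit, giving 34.0 g.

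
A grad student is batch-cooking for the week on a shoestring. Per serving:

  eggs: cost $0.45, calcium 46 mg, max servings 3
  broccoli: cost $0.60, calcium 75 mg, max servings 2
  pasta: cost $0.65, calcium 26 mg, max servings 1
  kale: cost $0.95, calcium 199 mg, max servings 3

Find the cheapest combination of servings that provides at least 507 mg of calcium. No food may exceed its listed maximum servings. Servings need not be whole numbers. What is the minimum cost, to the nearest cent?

Cost per mg of calcium: kale $0.0048, broccoli $0.0080, eggs $0.0098, pasta $0.0250.
Take 2.548 servings of kale: +507.0 mg calcium for $2.42 (total $2.42, still need 0.0 mg).
Greedy by cheapest-per-mg is optimal for a single linear constraint, so the minimum cost is $2.42.

$2.42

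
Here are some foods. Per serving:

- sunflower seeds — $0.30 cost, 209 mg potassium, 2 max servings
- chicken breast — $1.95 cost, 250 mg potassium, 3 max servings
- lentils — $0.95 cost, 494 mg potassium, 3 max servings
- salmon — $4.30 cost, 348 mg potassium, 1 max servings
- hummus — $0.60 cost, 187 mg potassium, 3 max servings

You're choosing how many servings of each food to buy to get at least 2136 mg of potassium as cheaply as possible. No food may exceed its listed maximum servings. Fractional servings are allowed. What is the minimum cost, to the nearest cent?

$4.21

Cost per mg of potassium: sunflower seeds $0.0014, lentils $0.0019, hummus $0.0032, chicken breast $0.0078, salmon $0.0124.
Take 2 servings of sunflower seeds: +418.0 mg potassium for $0.60 (total $0.60, still need 1718.0 mg).
Take 3 servings of lentils: +1482.0 mg potassium for $2.85 (total $3.45, still need 236.0 mg).
Take 1.262 servings of hummus: +236.0 mg potassium for $0.76 (total $4.21, still need 0.0 mg).
Filling from the cheapest source first is optimal under one linear minimum: $4.21.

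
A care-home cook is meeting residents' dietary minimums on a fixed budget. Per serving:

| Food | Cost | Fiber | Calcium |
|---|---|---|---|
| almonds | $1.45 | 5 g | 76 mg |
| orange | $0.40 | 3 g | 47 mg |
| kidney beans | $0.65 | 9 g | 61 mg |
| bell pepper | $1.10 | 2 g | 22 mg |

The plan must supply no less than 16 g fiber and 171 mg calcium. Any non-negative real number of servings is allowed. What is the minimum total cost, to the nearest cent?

The cheapest plan sits at a corner of the feasible region — with two constraints it uses at most two foods.
almonds only: max(16/5, 171/76) = 3.2 servings → $4.64.
orange only: max(16/3, 171/47) = 5.333 servings → $2.13.
kidney beans only: max(16/9, 171/61) = 2.803 servings → $1.82.
bell pepper only: max(16/2, 171/22) = 8 servings → $8.80.
almonds + orange: the both-tight solution has a negative serving — not a feasible corner.
almonds + kidney beans with both tight: 1.485 servings and 0.9525 servings → $2.77.
almonds + bell pepper: intersection lies outside the first quadrant.
orange + kidney beans with both tight: 2.346 servings and 0.9958 servings → $1.59.
orange + bell pepper: the both-tight solution has a negative serving — not a feasible corner.
kidney beans + bell pepper with both tight: 0.1316 servings and 7.408 servings → $8.23.
So the least-cost plan costs $1.59.

$1.59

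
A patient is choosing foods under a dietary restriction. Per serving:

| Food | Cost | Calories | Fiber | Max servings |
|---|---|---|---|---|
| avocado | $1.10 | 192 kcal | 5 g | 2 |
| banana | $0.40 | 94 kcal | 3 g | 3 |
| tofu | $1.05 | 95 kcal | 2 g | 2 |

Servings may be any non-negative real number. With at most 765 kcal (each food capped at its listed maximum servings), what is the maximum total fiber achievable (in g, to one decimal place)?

Fiber per kcal: banana 0.03191, avocado 0.02604, tofu 0.02105.
Take 3 servings of banana: uses 282 kcal, +9.0 g fiber (running total 9.0 g).
Take 2 servings of avocado: uses 384 kcal, +10.0 g fiber (running total 19.0 g).
Take 1.042 servings of tofu: uses 99 kcal, +2.1 g fiber (running total 21.1 g).
Greedy by best ratio exhausts the calories allowance optimally: 21.1 g.

21.1 g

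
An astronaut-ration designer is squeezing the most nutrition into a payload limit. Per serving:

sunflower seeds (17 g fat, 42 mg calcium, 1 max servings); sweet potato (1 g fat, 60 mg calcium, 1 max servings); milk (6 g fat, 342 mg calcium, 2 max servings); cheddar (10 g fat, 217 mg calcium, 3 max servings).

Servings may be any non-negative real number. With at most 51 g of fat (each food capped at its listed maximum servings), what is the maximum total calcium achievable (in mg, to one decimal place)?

Calcium per g fat: sweet potato 60, milk 57, cheddar 21.7, sunflower seeds 2.471.
Take 1 serving of sweet potato: uses 1 g fat, +60.0 mg calcium (running total 60.0 mg).
Take 2 servings of milk: uses 12 g fat, +684.0 mg calcium (running total 744.0 mg).
Take 3 servings of cheddar: uses 30 g fat, +651.0 mg calcium (running total 1395.0 mg).
Take 0.4706 servings of sunflower seeds: uses 8 g fat, +19.8 mg calcium (running total 1414.8 mg).
Greedy by best ratio exhausts the fat allowance optimally: 1414.8 mg.

1414.8 mg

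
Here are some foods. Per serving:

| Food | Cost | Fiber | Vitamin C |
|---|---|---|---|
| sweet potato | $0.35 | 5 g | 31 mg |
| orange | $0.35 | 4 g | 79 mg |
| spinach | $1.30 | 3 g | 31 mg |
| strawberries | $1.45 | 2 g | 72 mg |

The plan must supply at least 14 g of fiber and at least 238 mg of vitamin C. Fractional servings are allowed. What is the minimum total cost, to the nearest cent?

$1.18

With two linear requirements the optimum uses one or two foods; enumerate the corners.
sweet potato only: max(14/5, 238/31) = 7.677 servings → $2.69.
orange only: max(14/4, 238/79) = 3.5 servings → $1.23.
spinach only: max(14/3, 238/31) = 7.677 servings → $9.98.
strawberries only: max(14/2, 238/72) = 7 servings → $10.15.
sweet potato + orange with both tight: 0.5683 servings and 2.79 servings → $1.18.
sweet potato + spinach: intersection lies outside the first quadrant.
sweet potato + strawberries with both tight: 1.785 servings and 2.537 servings → $4.30.
orange + spinach with both tight: 2.478 servings and 1.363 servings → $2.64.
orange + strawberries: the both-tight solution has a negative serving — not a feasible corner.
spinach + strawberries with both tight: 3.455 servings and 1.818 servings → $7.13.
So the least-cost plan costs $1.18.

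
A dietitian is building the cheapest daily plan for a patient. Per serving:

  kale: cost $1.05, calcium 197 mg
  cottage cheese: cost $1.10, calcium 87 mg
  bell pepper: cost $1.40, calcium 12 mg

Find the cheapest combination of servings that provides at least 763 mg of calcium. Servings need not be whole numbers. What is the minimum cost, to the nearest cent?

$4.07

Cost per mg of calcium: kale $0.0053, cottage cheese $0.0126, bell pepper $0.1167.
With no serving limits, use only kale: 763 mg / 197 mg = 3.873 servings × $1.05 = $4.07.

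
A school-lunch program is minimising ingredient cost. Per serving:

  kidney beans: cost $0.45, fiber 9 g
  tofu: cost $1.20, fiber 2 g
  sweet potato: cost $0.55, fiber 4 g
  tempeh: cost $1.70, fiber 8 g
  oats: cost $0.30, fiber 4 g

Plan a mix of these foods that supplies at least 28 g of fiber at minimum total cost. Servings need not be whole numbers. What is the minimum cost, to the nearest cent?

Cost per g of fiber: kidney beans $0.0500, oats $0.0750, sweet potato $0.1375, tempeh $0.2125, tofu $0.6000.
With no serving limits, use only kidney beans: 28 g / 9 g = 3.111 servings × $0.45 = $1.40.

$1.40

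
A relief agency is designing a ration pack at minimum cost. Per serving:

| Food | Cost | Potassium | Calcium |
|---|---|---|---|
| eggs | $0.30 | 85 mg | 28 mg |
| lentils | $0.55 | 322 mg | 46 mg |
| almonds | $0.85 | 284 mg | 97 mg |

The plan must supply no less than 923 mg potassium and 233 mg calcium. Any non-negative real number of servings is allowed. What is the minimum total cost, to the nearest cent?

The cheapest plan sits at a corner of the feasible region — with two constraints it uses at most two foods.
eggs only: max(923/85, 233/28) = 10.86 servings → $3.26.
lentils only: max(923/322, 233/46) = 5.065 servings → $2.79.
almonds only: max(923/284, 233/97) = 3.25 servings → $2.76.
eggs + lentils with both tight: 6.378 servings and 1.183 servings → $2.56.
eggs + almonds with both targets exact would need a negative amount; discard.
lentils + almonds with both tight: 1.286 servings and 1.792 servings → $2.23.
The minimum over all feasible corners is $2.23.

$2.23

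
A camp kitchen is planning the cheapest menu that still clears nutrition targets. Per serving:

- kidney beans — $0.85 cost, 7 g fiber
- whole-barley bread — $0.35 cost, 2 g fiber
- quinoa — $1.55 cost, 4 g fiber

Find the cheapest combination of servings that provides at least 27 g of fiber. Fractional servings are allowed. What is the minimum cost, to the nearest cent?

$3.28

Cost per g of fiber: kidney beans $0.1214, whole-barley bread $0.1750, quinoa $0.3875.
With no serving limits, use only kidney beans: 27 g / 7 g = 3.857 servings × $0.85 = $3.28.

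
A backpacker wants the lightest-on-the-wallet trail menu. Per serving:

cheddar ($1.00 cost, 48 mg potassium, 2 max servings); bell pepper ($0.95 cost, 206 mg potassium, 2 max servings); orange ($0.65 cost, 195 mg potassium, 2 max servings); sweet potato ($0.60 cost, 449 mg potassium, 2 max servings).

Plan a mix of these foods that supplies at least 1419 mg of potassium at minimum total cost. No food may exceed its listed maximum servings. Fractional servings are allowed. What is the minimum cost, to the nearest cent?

$3.10

Cost per mg of potassium: sweet potato $0.0013, orange $0.0033, bell pepper $0.0046, cheddar $0.0208.
Take 2 servings of sweet potato: +898.0 mg potassium for $1.20 (total $1.20, still need 521.0 mg).
Take 2 servings of orange: +390.0 mg potassium for $1.30 (total $2.50, still need 131.0 mg).
Take 0.6359 servings of bell pepper: +131.0 mg potassium for $0.60 (total $3.10, still need 0.0 mg).
Filling from the cheapest source first is optimal under one linear minimum: $3.10.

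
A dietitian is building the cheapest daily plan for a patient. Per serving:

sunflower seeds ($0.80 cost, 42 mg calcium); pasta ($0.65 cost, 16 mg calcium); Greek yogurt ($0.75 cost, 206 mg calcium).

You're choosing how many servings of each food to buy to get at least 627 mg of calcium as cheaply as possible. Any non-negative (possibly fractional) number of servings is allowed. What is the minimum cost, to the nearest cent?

$2.28

Cost per mg of calcium: Greek yogurt $0.0036, sunflower seeds $0.0190, pasta $0.0406.
With no serving limits, use only Greek yogurt: 627 mg / 206 mg = 3.044 servings × $0.75 = $2.28.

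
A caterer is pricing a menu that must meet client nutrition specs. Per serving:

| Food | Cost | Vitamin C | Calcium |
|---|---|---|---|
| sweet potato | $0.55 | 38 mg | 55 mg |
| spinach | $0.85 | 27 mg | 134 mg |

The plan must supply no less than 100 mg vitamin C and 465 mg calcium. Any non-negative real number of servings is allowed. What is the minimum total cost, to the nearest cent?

$3.00

An LP optimum is at a vertex; with two nutrient constraints at most two foods are used. Check each candidate.
sweet potato only: max(100/38, 465/55) = 8.455 servings → $4.65.
spinach only: max(100/27, 465/134) = 3.704 servings → $3.15.
sweet potato + spinach with both tight: 0.2343 servings and 3.374 servings → $3.00.
Cheapest feasible corner: $3.00.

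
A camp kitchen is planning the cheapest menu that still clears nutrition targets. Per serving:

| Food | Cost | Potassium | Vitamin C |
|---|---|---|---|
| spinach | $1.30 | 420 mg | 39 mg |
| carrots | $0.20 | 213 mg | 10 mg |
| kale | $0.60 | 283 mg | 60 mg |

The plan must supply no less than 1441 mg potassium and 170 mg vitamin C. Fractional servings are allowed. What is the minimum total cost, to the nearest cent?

For a min-cost LP with two ≥-constraints, a basic feasible solution has at most two positive variables.
spinach only: max(1441/420, 170/39) = 4.359 servings → $5.67.
carrots only: max(1441/213, 170/10) = 17 servings → $3.40.
kale only: max(1441/283, 170/60) = 5.092 servings → $3.06.
spinach + carrots: the both-tight solution has a negative serving — not a feasible corner.
spinach + kale with both tight: 2.708 servings and 1.073 servings → $4.16.
carrots + kale with both tight: 3.854 servings and 2.191 servings → $2.09.
So the least-cost plan costs $2.09.

$2.09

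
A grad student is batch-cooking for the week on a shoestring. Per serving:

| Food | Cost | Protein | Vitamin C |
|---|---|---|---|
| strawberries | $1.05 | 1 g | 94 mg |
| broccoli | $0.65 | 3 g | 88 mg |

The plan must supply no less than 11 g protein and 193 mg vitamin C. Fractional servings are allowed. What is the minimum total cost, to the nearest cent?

$2.38

Compare the cost at each extreme point of the feasible region.
strawberries only: max(11/1, 193/94) = 11 servings → $11.55.
broccoli only: max(11/3, 193/88) = 3.667 servings → $2.38.
strawberries + broccoli: intersection lies outside the first quadrant.
Cheapest feasible corner: $2.38.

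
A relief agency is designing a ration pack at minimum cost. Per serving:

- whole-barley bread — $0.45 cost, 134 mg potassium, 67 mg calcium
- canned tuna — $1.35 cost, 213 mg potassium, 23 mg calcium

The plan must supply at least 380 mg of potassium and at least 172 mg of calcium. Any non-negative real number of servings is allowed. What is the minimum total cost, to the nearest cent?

$1.28

Compare the cost at each extreme point of the feasible region.
whole-barley bread only: max(380/134, 172/67) = 2.836 servings → $1.28.
canned tuna only: max(380/213, 172/23) = 7.478 servings → $10.10.
whole-barley bread + canned tuna with both tight: 2.493 servings and 0.2156 servings → $1.41.
So the least-cost plan costs $1.28.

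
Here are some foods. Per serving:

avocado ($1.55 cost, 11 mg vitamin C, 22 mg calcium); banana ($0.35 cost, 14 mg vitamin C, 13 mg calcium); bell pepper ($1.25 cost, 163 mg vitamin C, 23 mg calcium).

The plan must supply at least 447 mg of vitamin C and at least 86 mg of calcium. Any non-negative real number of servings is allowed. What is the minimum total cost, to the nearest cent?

For a min-cost LP with two ≥-constraints, a basic feasible solution has at most two positive variables.
avocado only: max(447/11, 86/22) = 40.64 servings → $62.99.
banana only: max(447/14, 86/13) = 31.93 servings → $11.18.
bell pepper only: max(447/163, 86/23) = 3.739 servings → $4.67.
avocado + banana with both targets exact would need a negative amount; discard.
avocado + bell pepper with both tight: 1.121 servings and 2.667 servings → $5.07.
banana + bell pepper with both tight: 2.08 servings and 2.564 servings → $3.93.
The minimum over all feasible corners is $3.93.

$3.93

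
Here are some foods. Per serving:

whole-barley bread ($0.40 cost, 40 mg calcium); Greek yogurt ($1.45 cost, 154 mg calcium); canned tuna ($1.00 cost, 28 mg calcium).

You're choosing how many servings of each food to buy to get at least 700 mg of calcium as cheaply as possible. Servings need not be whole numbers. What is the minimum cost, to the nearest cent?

Cost per mg of calcium: Greek yogurt $0.0094, whole-barley bread $0.0100, canned tuna $0.0357.
With no serving limits, use only Greek yogurt: 700 mg / 154 mg = 4.545 servings × $1.45 = $6.59.

$6.59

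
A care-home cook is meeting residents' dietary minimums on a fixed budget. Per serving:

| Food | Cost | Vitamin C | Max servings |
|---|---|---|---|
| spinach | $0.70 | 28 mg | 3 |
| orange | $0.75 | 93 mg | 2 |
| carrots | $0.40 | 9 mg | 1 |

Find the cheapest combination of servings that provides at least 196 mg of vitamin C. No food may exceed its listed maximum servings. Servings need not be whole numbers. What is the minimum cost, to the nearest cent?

Cost per mg of vitamin C: orange $0.0081, spinach $0.0250, carrots $0.0444.
Take 2 servings of orange: +186.0 mg vitamin C for $1.50 (total $1.50, still need 10.0 mg).
Take 0.3571 servings of spinach: +10.0 mg vitamin C for $0.25 (total $1.75, still need 0.0 mg).
Greedy by cheapest-per-mg is optimal for a single linear constraint, so the minimum cost is $1.75.

$1.75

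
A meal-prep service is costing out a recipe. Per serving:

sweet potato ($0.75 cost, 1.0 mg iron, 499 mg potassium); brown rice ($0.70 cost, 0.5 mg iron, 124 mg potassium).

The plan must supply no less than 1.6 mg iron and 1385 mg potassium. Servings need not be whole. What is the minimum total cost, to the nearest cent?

This is a tiny linear program; its minimum lies at a vertex of the feasible set. List the vertices and price them.
sweet potato only: max(1.6/1.0, 1385/499) = 2.776 servings → $2.08.
brown rice only: max(1.6/0.5, 1385/124) = 11.17 servings → $7.82.
sweet potato + brown rice with both targets exact would need a negative amount; discard.
Cheapest feasible corner: $2.08.

$2.08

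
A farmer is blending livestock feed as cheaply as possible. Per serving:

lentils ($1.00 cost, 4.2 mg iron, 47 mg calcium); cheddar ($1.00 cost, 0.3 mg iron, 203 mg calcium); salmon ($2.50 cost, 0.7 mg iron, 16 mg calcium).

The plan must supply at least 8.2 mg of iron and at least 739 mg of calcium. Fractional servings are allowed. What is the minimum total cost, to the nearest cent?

Compare the cost at each extreme point of the feasible region.
lentils only: max(8.2/4.2, 739/47) = 15.72 servings → $15.72.
cheddar only: max(8.2/0.3, 739/203) = 27.33 servings → $27.33.
salmon only: max(8.2/0.7, 739/16) = 46.19 servings → $115.47.
lentils + cheddar with both tight: 1.721 servings and 3.242 servings → $4.96.
lentils + salmon: intersection lies outside the first quadrant.
cheddar + salmon with both tight: 2.812 servings and 10.51 servings → $29.08.
Cheapest feasible corner: $4.96.

$4.96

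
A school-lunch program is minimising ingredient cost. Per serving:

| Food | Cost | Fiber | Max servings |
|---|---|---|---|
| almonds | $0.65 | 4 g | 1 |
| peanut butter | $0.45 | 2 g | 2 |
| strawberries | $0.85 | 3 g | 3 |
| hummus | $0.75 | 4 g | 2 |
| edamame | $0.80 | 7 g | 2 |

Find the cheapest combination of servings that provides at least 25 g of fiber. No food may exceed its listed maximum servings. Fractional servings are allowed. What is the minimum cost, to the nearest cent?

$3.56

Cost per g of fiber: edamame $0.1143, almonds $0.1625, hummus $0.1875, peanut butter $0.2250, strawberries $0.2833.
Take 2 servings of edamame: +14.0 g fiber for $1.60 (total $1.60, still need 11.0 g).
Take 1 serving of almonds: +4.0 g fiber for $0.65 (total $2.25, still need 7.0 g).
Take 1.75 servings of hummus: +7.0 g fiber for $1.31 (total $3.56, still need 0.0 g).
Greedy by cheapest-per-g is optimal for a single linear constraint, so the minimum cost is $3.56.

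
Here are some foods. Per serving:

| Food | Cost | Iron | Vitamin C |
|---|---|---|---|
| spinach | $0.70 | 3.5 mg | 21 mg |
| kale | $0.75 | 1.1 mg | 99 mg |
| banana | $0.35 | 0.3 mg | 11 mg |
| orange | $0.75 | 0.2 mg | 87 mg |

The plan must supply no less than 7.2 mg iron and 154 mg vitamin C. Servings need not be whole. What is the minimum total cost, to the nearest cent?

$2.08

Two binding constraints pin down two serving amounts, so the optimal mix uses at most two foods. The candidates are each food alone (scaled to the tighter of iron/vitamin C) and each pair with both constraints tight.
spinach only: max(7.2/3.5, 154/21) = 7.333 servings → $5.13.
kale only: max(7.2/1.1, 154/99) = 6.545 servings → $4.91.
banana only: max(7.2/0.3, 154/11) = 24 servings → $8.40.
orange only: max(7.2/0.2, 154/87) = 36 servings → $27.00.
spinach + kale with both tight: 1.68 servings and 1.199 servings → $2.08.
spinach + banana with both tight: 1.025 servings and 12.04 servings → $4.93.
spinach + orange with both tight: 1.983 servings and 1.291 servings → $2.36.
kale + banana: intersection lies outside the first quadrant.
kale + orange: the both-tight solution has a negative serving — not a feasible corner.
banana + orange with both targets exact would need a negative amount; discard.
Cheapest feasible corner: $2.08.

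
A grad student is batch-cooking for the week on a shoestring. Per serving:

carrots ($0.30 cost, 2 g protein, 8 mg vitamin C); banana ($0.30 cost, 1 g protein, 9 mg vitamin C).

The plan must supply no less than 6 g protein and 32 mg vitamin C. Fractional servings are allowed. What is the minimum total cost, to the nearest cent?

Check every corner: each single food scaled to meet both minima, and each pair solved so both constraints bind.
carrots only: max(6/2, 32/8) = 4 servings → $1.20.
banana only: max(6/1, 32/9) = 6 servings → $1.80.
carrots + banana with both tight: 2.2 servings and 1.6 servings → $1.14.
So the least-cost plan costs $1.14.

$1.14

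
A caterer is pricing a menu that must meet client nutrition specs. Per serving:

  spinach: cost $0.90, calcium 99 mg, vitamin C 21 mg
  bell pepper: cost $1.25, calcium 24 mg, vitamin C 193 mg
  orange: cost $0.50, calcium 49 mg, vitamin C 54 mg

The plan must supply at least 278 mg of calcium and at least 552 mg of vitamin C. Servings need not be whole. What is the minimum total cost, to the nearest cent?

$4.32

At the optimum either one food covers both requirements or two foods hit both targets exactly; no other combination can be cheaper.
spinach only: max(278/99, 552/21) = 26.29 servings → $23.66.
bell pepper only: max(278/24, 552/193) = 11.58 servings → $14.48.
orange only: max(278/49, 552/54) = 10.22 servings → $5.11.
spinach + bell pepper with both tight: 2.172 servings and 2.624 servings → $5.23.
spinach + orange with both targets exact would need a negative amount; discard.
bell pepper + orange with both tight: 1.475 servings and 4.951 servings → $4.32.
So the least-cost plan costs $4.32.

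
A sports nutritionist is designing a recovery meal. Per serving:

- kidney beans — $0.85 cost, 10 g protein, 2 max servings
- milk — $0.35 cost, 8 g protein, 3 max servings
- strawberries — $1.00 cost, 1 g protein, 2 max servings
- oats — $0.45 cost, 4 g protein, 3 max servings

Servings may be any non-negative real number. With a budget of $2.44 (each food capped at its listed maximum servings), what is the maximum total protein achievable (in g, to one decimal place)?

Protein per dollar: milk 22.86, kidney beans 11.76, oats 8.889, strawberries 1.
Take 3 servings of milk: spends $1.05, +24.0 g protein (running total 24.0 g).
Take 1.635 servings of kidney beans: spends $1.39, +16.4 g protein (running total 40.4 g).
Filling greedily by protein-per-dollar is optimal for one linear limit, giving 40.4 g.

40.4 g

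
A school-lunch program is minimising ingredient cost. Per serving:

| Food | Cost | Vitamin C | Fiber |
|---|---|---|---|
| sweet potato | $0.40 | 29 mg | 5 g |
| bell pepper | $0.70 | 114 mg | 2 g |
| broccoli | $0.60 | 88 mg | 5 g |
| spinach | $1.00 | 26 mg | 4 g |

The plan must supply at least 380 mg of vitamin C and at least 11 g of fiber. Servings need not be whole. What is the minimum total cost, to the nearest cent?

$2.41

The cheapest plan sits at a corner of the feasible region — with two constraints it uses at most two foods.
sweet potato only: max(380/29, 11/5) = 13.1 servings → $5.24.
bell pepper only: max(380/114, 11/2) = 5.5 servings → $3.85.
broccoli only: max(380/88, 11/5) = 4.318 servings → $2.59.
spinach only: max(380/26, 11/4) = 14.62 servings → $14.62.
sweet potato + bell pepper with both tight: 0.9648 servings and 3.088 servings → $2.55.
sweet potato + broccoli with both targets exact would need a negative amount; discard.
sweet potato + spinach: the both-tight solution has a negative serving — not a feasible corner.
bell pepper + broccoli with both tight: 2.365 servings and 1.254 servings → $2.41.
bell pepper + spinach with both tight: 3.054 servings and 1.223 servings → $3.36.
broccoli + spinach: the both-tight solution has a negative serving — not a feasible corner.
So the least-cost plan costs $2.41.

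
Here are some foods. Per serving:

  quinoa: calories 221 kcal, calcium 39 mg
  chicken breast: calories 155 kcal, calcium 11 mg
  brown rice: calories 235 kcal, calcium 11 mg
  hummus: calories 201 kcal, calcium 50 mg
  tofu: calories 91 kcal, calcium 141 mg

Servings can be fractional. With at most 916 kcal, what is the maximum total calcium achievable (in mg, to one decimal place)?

Calcium per kcal: tofu 1.549, hummus 0.2488, quinoa 0.1765, chicken breast 0.07097, brown rice 0.04681.
With no serving limits, spend the whole calories allowance on tofu: 916 kcal / 91 kcal × 141 mg = 1419.3 mg.

1419.3 mg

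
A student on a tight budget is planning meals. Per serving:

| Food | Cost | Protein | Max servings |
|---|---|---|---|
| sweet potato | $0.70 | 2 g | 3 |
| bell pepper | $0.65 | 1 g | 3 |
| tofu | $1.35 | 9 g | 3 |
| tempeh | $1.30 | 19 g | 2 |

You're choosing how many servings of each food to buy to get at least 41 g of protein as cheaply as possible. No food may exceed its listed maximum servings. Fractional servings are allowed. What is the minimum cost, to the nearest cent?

Cost per g of protein: tempeh $0.0684, tofu $0.1500, sweet potato $0.3500, bell pepper $0.6500.
Take 2 servings of tempeh: +38.0 g protein for $2.60 (total $2.60, still need 3.0 g).
Take 0.3333 servings of tofu: +3.0 g protein for $0.45 (total $3.05, still need 0.0 g).
Filling from the cheapest source first is optimal under one linear minimum: $3.05.

$3.05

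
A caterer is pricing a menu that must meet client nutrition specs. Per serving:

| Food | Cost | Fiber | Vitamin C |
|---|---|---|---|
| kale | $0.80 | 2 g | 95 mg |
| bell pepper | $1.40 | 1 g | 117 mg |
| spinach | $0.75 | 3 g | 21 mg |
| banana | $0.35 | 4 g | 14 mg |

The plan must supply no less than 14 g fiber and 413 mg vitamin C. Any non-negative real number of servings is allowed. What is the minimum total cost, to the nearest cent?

$3.81

kale only: max(14/2, 413/95) = 7 servings → $5.60.
bell pepper only: max(14/1, 413/117) = 14 servings → $19.60.
spinach only: max(14/3, 413/21) = 19.67 servings → $14.75.
banana only: max(14/4, 413/14) = 29.5 servings → $10.32.
kale + bell pepper: the both-tight solution has a negative serving — not a feasible corner.
kale + spinach with both tight: 3.889 servings and 2.074 servings → $4.67.
kale + banana with both tight: 4.136 servings and 1.432 servings → $3.81.
bell pepper + spinach with both tight: 2.864 servings and 3.712 servings → $6.79.
bell pepper + banana with both tight: 3.207 servings and 2.698 servings → $5.43.
spinach + banana with both targets exact would need a negative amount; discard.
Cheapest feasible corner: $3.81.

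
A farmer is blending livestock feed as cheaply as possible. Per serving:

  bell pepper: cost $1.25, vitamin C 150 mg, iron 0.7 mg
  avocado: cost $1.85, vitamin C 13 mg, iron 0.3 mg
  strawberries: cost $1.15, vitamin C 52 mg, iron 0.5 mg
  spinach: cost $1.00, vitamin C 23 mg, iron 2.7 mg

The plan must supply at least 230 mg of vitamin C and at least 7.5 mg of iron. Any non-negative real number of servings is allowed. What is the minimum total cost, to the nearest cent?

$3.92

An LP optimum is at a vertex; with two nutrient constraints at most two foods are used. Check each candidate.
bell pepper only: max(230/150, 7.5/0.7) = 10.71 servings → $13.39.
avocado only: max(230/13, 7.5/0.3) = 25 servings → $46.25.
strawberries only: max(230/52, 7.5/0.5) = 15 servings → $17.25.
spinach only: max(230/23, 7.5/2.7) = 10 servings → $10.00.
bell pepper + avocado: intersection lies outside the first quadrant.
bell pepper + strawberries: the both-tight solution has a negative serving — not a feasible corner.
bell pepper + spinach with both tight: 1.153 servings and 2.479 servings → $3.92.
avocado + strawberries with both targets exact would need a negative amount; discard.
avocado + spinach with both tight: 15.9 servings and 1.011 servings → $30.43.
strawberries + spinach with both tight: 3.479 servings and 2.133 servings → $6.13.
The minimum over all feasible corners is $3.92.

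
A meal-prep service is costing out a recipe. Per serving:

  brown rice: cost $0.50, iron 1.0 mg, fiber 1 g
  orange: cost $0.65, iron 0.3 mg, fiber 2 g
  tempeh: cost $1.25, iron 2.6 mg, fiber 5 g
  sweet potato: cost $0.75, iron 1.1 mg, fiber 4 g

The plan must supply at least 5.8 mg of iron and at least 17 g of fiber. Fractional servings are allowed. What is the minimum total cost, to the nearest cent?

$3.47

A basic optimal solution has at most two foods positive. Try each food alone and each pair with both targets met exactly.
brown rice only: max(5.8/1.0, 17/1) = 17 servings → $8.50.
orange only: max(5.8/0.3, 17/2) = 19.33 servings → $12.57.
tempeh only: max(5.8/2.6, 17/5) = 3.4 servings → $4.25.
sweet potato only: max(5.8/1.1, 17/4) = 5.273 servings → $3.95.
brown rice + orange with both tight: 3.824 servings and 6.588 servings → $6.19.
brown rice + tempeh: intersection lies outside the first quadrant.
brown rice + sweet potato with both tight: 1.552 servings and 3.862 servings → $3.67.
orange + tempeh with both tight: 4.108 servings and 1.757 servings → $4.87.
orange + sweet potato with both targets exact would need a negative amount; discard.
tempeh + sweet potato with both tight: 0.9184 servings and 3.102 servings → $3.47.
Cheapest feasible corner: $3.47.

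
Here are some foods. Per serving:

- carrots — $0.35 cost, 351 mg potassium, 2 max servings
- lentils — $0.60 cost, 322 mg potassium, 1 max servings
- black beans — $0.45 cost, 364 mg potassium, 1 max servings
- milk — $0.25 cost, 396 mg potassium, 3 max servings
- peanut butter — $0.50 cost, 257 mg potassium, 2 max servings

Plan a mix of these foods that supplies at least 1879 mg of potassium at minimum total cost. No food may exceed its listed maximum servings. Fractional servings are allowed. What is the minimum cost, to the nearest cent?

$1.44

Cost per mg of potassium: milk $0.0006, carrots $0.0010, black beans $0.0012, lentils $0.0019, peanut butter $0.0019.
Take 3 servings of milk: +1188.0 mg potassium for $0.75 (total $0.75, still need 691.0 mg).
Take 1.969 servings of carrots: +691.0 mg potassium for $0.69 (total $1.44, still need 0.0 mg).
Filling from the cheapest source first is optimal under one linear minimum: $1.44.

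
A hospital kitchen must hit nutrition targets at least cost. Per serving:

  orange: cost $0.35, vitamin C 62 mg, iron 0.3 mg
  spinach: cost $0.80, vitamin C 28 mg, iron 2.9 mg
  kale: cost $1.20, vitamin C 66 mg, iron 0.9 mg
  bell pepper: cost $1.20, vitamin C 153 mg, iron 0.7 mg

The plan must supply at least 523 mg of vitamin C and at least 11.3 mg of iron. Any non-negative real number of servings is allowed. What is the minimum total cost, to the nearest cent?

$4.99

Compare the cost at each extreme point of the feasible region.
orange only: max(523/62, 11.3/0.3) = 37.67 servings → $13.18.
spinach only: max(523/28, 11.3/2.9) = 18.68 servings → $14.94.
kale only: max(523/66, 11.3/0.9) = 12.56 servings → $15.07.
bell pepper only: max(523/153, 11.3/0.7) = 16.14 servings → $19.37.
orange + spinach with both tight: 7.003 servings and 3.172 servings → $4.99.
orange + kale: the both-tight solution has a negative serving — not a feasible corner.
orange + bell pepper: the both-tight solution has a negative serving — not a feasible corner.
spinach + kale with both tight: 1.655 servings and 7.222 servings → $9.99.
spinach + bell pepper with both tight: 3.213 servings and 2.83 servings → $5.97.
kale + bell pepper with both targets exact would need a negative amount; discard.
So the least-cost plan costs $4.99.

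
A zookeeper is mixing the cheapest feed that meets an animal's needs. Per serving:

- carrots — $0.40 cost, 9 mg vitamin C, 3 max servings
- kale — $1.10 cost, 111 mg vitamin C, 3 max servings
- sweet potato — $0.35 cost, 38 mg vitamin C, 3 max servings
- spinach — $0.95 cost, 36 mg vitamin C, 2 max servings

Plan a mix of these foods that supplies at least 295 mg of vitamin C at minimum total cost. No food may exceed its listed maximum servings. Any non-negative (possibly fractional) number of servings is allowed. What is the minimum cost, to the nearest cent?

Cost per mg of vitamin C: sweet potato $0.0092, kale $0.0099, spinach $0.0264, carrots $0.0444.
Take 3 servings of sweet potato: +114.0 mg vitamin C for $1.05 (total $1.05, still need 181.0 mg).
Take 1.631 servings of kale: +181.0 mg vitamin C for $1.79 (total $2.84, still need 0.0 mg).
Greedy by cheapest-per-mg is optimal for a single linear constraint, so the minimum cost is $2.84.

$2.84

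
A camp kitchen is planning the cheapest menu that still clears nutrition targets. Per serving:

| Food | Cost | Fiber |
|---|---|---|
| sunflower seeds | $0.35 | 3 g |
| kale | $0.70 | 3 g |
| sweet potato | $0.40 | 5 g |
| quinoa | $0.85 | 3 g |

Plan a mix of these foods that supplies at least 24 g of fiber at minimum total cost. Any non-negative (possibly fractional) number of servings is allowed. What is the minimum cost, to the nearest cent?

Cost per g of fiber: sweet potato $0.0800, sunflower seeds $0.1167, kale $0.2333, quinoa $0.2833.
With no serving limits, use only sweet potato: 24 g / 5 g = 4.8 servings × $0.40 = $1.92.

$1.92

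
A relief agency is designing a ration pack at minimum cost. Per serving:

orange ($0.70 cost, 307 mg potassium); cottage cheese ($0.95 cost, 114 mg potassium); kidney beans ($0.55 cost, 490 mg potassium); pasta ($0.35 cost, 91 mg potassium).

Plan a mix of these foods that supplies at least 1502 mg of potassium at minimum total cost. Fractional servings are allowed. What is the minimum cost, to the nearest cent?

$1.69

Cost per mg of potassium: kidney beans $0.0011, orange $0.0023, pasta $0.0038, cottage cheese $0.0083.
With no serving limits, use only kidney beans: 1502 mg / 490 mg = 3.065 servings × $0.55 = $1.69.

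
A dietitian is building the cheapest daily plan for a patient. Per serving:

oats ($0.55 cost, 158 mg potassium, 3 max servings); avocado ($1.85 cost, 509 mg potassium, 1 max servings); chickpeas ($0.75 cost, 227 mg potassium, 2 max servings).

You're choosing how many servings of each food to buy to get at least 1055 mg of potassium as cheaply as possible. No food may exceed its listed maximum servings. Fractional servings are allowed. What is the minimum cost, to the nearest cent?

Cost per mg of potassium: chickpeas $0.0033, oats $0.0035, avocado $0.0036.
Take 2 servings of chickpeas: +454.0 mg potassium for $1.50 (total $1.50, still need 601.0 mg).
Take 3 servings of oats: +474.0 mg potassium for $1.65 (total $3.15, still need 127.0 mg).
Take 0.2495 servings of avocado: +127.0 mg potassium for $0.46 (total $3.61, still need 0.0 mg).
Filling from the cheapest source first is optimal under one linear minimum: $3.61.

$3.61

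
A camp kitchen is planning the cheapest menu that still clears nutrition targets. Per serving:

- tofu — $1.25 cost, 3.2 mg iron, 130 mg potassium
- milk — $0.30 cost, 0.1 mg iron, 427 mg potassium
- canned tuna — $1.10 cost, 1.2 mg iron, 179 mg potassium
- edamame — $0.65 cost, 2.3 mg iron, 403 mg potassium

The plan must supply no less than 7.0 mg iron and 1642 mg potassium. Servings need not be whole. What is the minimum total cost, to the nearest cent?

$2.25

The cheapest plan sits at a corner of the feasible region — with two constraints it uses at most two foods.
tofu only: max(7.0/3.2, 1642/130) = 12.63 servings → $15.79.
milk only: max(7.0/0.1, 1642/427) = 70 servings → $21.00.
canned tuna only: max(7.0/1.2, 1642/179) = 9.173 servings → $10.09.
edamame only: max(7.0/2.3, 1642/403) = 4.074 servings → $2.65.
tofu + milk with both tight: 2.087 servings and 3.21 servings → $3.57.
tofu + canned tuna: the both-tight solution has a negative serving — not a feasible corner.
tofu + edamame with both targets exact would need a negative amount; discard.
milk + canned tuna with both tight: 1.451 servings and 5.712 servings → $6.72.
milk + edamame with both tight: 1.015 servings and 2.999 servings → $2.25.
canned tuna + edamame: intersection lies outside the first quadrant.
Cheapest feasible corner: $2.25.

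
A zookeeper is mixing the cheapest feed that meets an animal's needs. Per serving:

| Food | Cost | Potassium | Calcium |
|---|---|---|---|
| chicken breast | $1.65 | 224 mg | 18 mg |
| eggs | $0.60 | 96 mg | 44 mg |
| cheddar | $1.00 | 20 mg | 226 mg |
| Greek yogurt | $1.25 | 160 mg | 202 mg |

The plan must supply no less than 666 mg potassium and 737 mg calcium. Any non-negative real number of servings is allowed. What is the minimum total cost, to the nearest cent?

The cheapest plan sits at a corner of the feasible region — with two constraints it uses at most two foods.
chicken breast only: max(666/224, 737/18) = 40.94 servings → $67.56.
eggs only: max(666/96, 737/44) = 16.75 servings → $10.05.
cheddar only: max(666/20, 737/226) = 33.3 servings → $33.30.
Greek yogurt only: max(666/160, 737/202) = 4.162 servings → $5.20.
chicken breast + eggs with both targets exact would need a negative amount; discard.
chicken breast + cheddar with both tight: 2.701 servings and 3.046 servings → $7.50.
chicken breast + Greek yogurt with both tight: 0.3921 servings and 3.614 servings → $5.16.
eggs + cheddar with both tight: 6.523 servings and 1.991 servings → $5.90.
eggs + Greek yogurt with both tight: 1.345 servings and 3.356 servings → $5.00.
cheddar + Greek yogurt: the both-tight solution has a negative serving — not a feasible corner.
The minimum over all feasible corners is $5.00.

$5.00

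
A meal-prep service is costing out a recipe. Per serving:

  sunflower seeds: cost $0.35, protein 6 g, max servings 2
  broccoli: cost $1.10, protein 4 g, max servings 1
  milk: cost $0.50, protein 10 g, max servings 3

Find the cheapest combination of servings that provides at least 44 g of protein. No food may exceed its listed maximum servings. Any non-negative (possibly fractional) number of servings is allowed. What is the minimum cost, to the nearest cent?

$2.75

Cost per g of protein: milk $0.0500, sunflower seeds $0.0583, broccoli $0.2750.
Take 3 servings of milk: +30.0 g protein for $1.50 (total $1.50, still need 14.0 g).
Take 2 servings of sunflower seeds: +12.0 g protein for $0.70 (total $2.20, still need 2.0 g).
Take 0.5 servings of broccoli: +2.0 g protein for $0.55 (total $2.75, still need 0.0 g).
Filling from the cheapest source first is optimal under one linear minimum: $2.75.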